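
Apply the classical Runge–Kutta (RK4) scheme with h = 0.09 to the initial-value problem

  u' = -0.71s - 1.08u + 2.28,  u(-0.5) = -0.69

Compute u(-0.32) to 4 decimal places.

-0.1478

RK4: k1 = f(s_n, u_n); k2 = f(s_n + h/2, u_n + (h/2)·k1); k3 = f(s_n + h/2, u_n + (h/2)·k2); k4 = f(s_n + h, u_n + h·k3); u_{n+1} = u_n + (h/6)·(k1 + 2k2 + 2k3 + k4).
s=-0.500000, u=-0.690000:
  k1 = f(-0.500000, -0.690000) = 3.380200
  k2 = f(-0.455000, -0.537891) = 3.183972
  k3 = f(-0.455000, -0.546721) = 3.193509
  k4 = f(-0.410000, -0.402584) = 3.005891
  u ← -0.690000 + (0.09/6)·(k1 + 2k2 + 2k3 + k4) = -0.402884
s=-0.410000, u=-0.402884:
  k1 = f(-0.410000, -0.402884) = 3.006215
  k2 = f(-0.365000, -0.267605) = 2.828163
  k3 = f(-0.365000, -0.275617) = 2.836816
  k4 = f(-0.320000, -0.147571) = 2.666576
  u ← -0.402884 + (0.09/6)·(k1 + 2k2 + 2k3 + k4) = -0.147843
u(-0.32) ≈ -0.1478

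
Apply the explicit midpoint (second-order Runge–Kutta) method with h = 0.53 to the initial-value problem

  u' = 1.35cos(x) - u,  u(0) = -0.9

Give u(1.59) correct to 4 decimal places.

Midpoint: k1 = f(x_n, u_n); k2 = f(x_n + h/2, u_n + (h/2)·k1); u_{n+1} = u_n + h·k2.
x=0.000000, u=-0.900000:
  k1 = f(0.000000, -0.900000) = 2.250000
  k2 = f(0.265000, -0.303750) = 1.606625
  u ← -0.900000 + 0.53·1.606625 = -0.048489
x=0.530000, u=-0.048489:
  k1 = f(0.530000, -0.048489) = 1.213278
  k2 = f(0.795000, 0.273030) = 0.672354
  u ← -0.048489 + 0.53·0.672354 = 0.307859
x=1.060000, u=0.307859:
  k1 = f(1.060000, 0.307859) = 0.352118
  k2 = f(1.325000, 0.401170) = -0.072677
  u ← 0.307859 + 0.53·(-0.072677) = 0.269341
u(1.59) ≈ 0.2693

0.2693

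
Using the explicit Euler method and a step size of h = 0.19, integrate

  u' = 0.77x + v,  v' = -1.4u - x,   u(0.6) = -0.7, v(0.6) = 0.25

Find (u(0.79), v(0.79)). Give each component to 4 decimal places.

Euler on (u,v): u_{n+1} = u_n + h·u', v_{n+1} = v_n + h·v'.
0.600000: (-0.700000, 0.250000); f=(0.712000, 0.380000) → (-0.564720, 0.322200)
(u(0.79), v(0.79)) ≈ (-0.5647, 0.3222)

-0.5647, 0.3222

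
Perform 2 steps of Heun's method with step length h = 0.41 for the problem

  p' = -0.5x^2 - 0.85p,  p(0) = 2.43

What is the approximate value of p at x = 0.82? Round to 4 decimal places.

Heun: k1 = f(x_n, p_n); k2 = f(x_n + h, p_n + h·k1); p_{n+1} = p_n + (h/2)·(k1 + k2).
x=0.000000, p=2.430000:
  k1 = f(0.000000, 2.430000) = -2.065500
  k2 = f(0.410000, 1.583145) = -1.429723
  p ← 2.430000 + (0.41/2)·(-2.065500 + (-1.429723)) = 1.713479
x=0.410000, p=1.713479:
  k1 = f(0.410000, 1.713479) = -1.540507
  k2 = f(0.820000, 1.081871) = -1.255791
  p ← 1.713479 + (0.41/2)·(-1.540507 + (-1.255791)) = 1.140238
p(0.82) ≈ 1.1402

1.1402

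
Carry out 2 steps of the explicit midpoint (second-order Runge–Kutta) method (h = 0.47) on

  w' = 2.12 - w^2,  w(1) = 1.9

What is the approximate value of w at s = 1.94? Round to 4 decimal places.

1.6614

Midpoint: k1 = f(s_n, w_n); k2 = f(s_n + h/2, w_n + (h/2)·k1); w_{n+1} = w_n + h·k2.
s=1.000000, w=1.900000:
  k1 = f(1.000000, 1.900000) = -1.490000
  k2 = f(1.235000, 1.549850) = -0.282035
  w ← 1.900000 + 0.47·(-0.282035) = 1.767444
s=1.470000, w=1.767444:
  k1 = f(1.470000, 1.767444) = -1.003857
  k2 = f(1.705000, 1.531537) = -0.225606
  w ← 1.767444 + 0.47·(-0.225606) = 1.661409
w(1.94) ≈ 1.6614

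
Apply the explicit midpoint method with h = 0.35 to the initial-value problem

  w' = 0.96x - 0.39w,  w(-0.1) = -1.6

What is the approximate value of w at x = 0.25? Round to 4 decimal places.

Midpoint: k1 = f(x_n, w_n); k2 = f(x_n + h/2, w_n + (h/2)·k1); w_{n+1} = w_n + h·k2.
x=-0.100000, w=-1.600000:
  k1 = f(-0.100000, -1.600000) = 0.528000
  k2 = f(0.075000, -1.507600) = 0.659964
  w ← -1.600000 + 0.35·0.659964 = -1.369013
w(0.25) ≈ -1.3690

-1.3690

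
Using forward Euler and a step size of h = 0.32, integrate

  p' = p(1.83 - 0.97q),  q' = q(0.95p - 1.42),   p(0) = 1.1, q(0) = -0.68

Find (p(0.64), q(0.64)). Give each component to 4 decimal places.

3.5008, -0.6860

Euler on (p,q): p_{n+1} = p_n + h·p', q_{n+1} = q_n + h·q'.
0.000000: (1.100000, -0.680000); f=(2.738560, 0.255000) → (1.976339, -0.598400)
0.320000: (1.976339, -0.598400); f=(4.763863, -0.273781) → (3.500775, -0.686010)
(p(0.64), q(0.64)) ≈ (3.5008, -0.6860)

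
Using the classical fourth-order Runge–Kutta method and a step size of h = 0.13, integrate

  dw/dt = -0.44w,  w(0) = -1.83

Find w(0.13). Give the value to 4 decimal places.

RK4: k1 = f(t_n, w_n); k2 = f(t_n + h/2, w_n + (h/2)·k1); k3 = f(t_n + h/2, w_n + (h/2)·k2); k4 = f(t_n + h, w_n + h·k3); w_{n+1} = w_n + (h/6)·(k1 + 2k2 + 2k3 + k4).
t=0.000000, w=-1.830000:
  k1 = f(0.000000, -1.830000) = 0.805200
  k2 = f(0.065000, -1.777662) = 0.782171
  k3 = f(0.065000, -1.779159) = 0.782830
  k4 = f(0.130000, -1.728232) = 0.760422
  w ← -1.830000 + (0.13/6)·(k1 + 2k2 + 2k3 + k4) = -1.728261
w(0.13) ≈ -1.7283

-1.7283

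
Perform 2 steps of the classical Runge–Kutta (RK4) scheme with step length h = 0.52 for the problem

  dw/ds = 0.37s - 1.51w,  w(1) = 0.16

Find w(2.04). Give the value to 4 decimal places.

0.3538

RK4: k1 = f(s_n, w_n); k2 = f(s_n + h/2, w_n + (h/2)·k1); k3 = f(s_n + h/2, w_n + (h/2)·k2); k4 = f(s_n + h, w_n + h·k3); w_{n+1} = w_n + (h/6)·(k1 + 2k2 + 2k3 + k4).
s=1.000000, w=0.160000:
  k1 = f(1.000000, 0.160000) = 0.128400
  k2 = f(1.260000, 0.193384) = 0.174190
  k3 = f(1.260000, 0.205289) = 0.156213
  k4 = f(1.520000, 0.241231) = 0.198142
  w ← 0.160000 + (0.52/6)·(k1 + 2k2 + 2k3 + k4) = 0.245570
s=1.520000, w=0.245570:
  k1 = f(1.520000, 0.245570) = 0.191589
  k2 = f(1.780000, 0.295383) = 0.212571
  k3 = f(1.780000, 0.300839) = 0.204334
  k4 = f(2.040000, 0.351824) = 0.223546
  w ← 0.245570 + (0.52/6)·(k1 + 2k2 + 2k3 + k4) = 0.353812
w(2.04) ≈ 0.3538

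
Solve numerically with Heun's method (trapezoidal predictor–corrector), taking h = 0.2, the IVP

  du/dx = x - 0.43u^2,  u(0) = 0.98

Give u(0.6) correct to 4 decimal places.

Heun: k1 = f(x_n, u_n); k2 = f(x_n + h, u_n + h·k1); u_{n+1} = u_n + (h/2)·(k1 + k2).
x=0.000000, u=0.980000:
  k1 = f(0.000000, 0.980000) = -0.412972
  k2 = f(0.200000, 0.897406) = -0.146295
  u ← 0.980000 + (0.2/2)·(-0.412972 + (-0.146295)) = 0.924073
x=0.200000, u=0.924073:
  k1 = f(0.200000, 0.924073) = -0.167182
  k2 = f(0.400000, 0.890637) = 0.058909
  u ← 0.924073 + (0.2/2)·(-0.167182 + 0.058909) = 0.913246
x=0.400000, u=0.913246:
  k1 = f(0.400000, 0.913246) = 0.041372
  k2 = f(0.600000, 0.921520) = 0.234844
  u ← 0.913246 + (0.2/2)·(0.041372 + 0.234844) = 0.940868
u(0.6) ≈ 0.9409

0.9409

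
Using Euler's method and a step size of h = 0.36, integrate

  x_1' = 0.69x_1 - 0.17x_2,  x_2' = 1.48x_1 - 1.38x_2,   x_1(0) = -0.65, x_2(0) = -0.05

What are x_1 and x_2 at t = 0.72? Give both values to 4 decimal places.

-0.9865, -0.6176

Euler on (x_1,x_2): x_1_{n+1} = x_1_n + h·x_1', x_2_{n+1} = x_2_n + h·x_2'.
0.000000: (-0.650000, -0.050000); f=(-0.440000, -0.893000) → (-0.808400, -0.371480)
0.360000: (-0.808400, -0.371480); f=(-0.494644, -0.683790) → (-0.986472, -0.617644)
(x_1(0.72), x_2(0.72)) ≈ (-0.9865, -0.6176)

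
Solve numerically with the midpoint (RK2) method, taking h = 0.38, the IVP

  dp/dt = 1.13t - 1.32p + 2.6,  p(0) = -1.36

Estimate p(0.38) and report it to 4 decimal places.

-0.0271

Midpoint: k1 = f(t_n, p_n); k2 = f(t_n + h/2, p_n + (h/2)·k1); p_{n+1} = p_n + h·k2.
t=0.000000, p=-1.360000:
  k1 = f(0.000000, -1.360000) = 4.395200
  k2 = f(0.190000, -0.524912) = 3.507584
  p ← -1.360000 + 0.38·3.507584 = -0.027118
p(0.38) ≈ -0.0271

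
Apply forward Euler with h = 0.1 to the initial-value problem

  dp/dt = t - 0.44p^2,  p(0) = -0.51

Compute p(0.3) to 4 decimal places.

-0.5155

Euler: p_{n+1} = p_n + h·f(t_n, p_n).
t=0.000000, p=-0.510000: f=-0.114444 → p ← -0.510000 + 0.1·(-0.114444) = -0.521444
t=0.100000, p=-0.521444: f=-0.019638 → p ← -0.521444 + 0.1·(-0.019638) = -0.523408
t=0.200000, p=-0.523408: f=0.079459 → p ← -0.523408 + 0.1·0.079459 = -0.515462
p(0.3) ≈ -0.5155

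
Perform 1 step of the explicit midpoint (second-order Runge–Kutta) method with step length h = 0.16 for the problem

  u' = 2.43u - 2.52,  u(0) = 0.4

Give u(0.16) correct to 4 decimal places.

0.1042

Midpoint: k1 = f(s_n, u_n); k2 = f(s_n + h/2, u_n + (h/2)·k1); u_{n+1} = u_n + h·k2.
s=0.000000, u=0.400000:
  k1 = f(0.000000, 0.400000) = -1.548000
  k2 = f(0.080000, 0.276160) = -1.848931
  u ← 0.400000 + 0.16·(-1.848931) = 0.104171
u(0.16) ≈ 0.1042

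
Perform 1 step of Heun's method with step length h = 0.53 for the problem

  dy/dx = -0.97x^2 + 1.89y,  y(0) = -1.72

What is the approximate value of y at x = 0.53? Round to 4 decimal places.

Heun: k1 = f(x_n, y_n); k2 = f(x_n + h, y_n + h·k1); y_{n+1} = y_n + (h/2)·(k1 + k2).
x=0.000000, y=-1.720000:
  k1 = f(0.000000, -1.720000) = -3.250800
  k2 = f(0.530000, -3.442924) = -6.779599
  y ← -1.720000 + (0.53/2)·(-3.250800 + (-6.779599)) = -4.378056
y(0.53) ≈ -4.3781

-4.3781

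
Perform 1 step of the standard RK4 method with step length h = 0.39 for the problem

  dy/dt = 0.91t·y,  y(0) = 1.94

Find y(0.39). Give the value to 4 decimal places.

RK4: k1 = f(t_n, y_n); k2 = f(t_n + h/2, y_n + (h/2)·k1); k3 = f(t_n + h/2, y_n + (h/2)·k2); k4 = f(t_n + h, y_n + h·k3); y_{n+1} = y_n + (h/6)·(k1 + 2k2 + 2k3 + k4).
t=0.000000, y=1.940000:
  k1 = f(0.000000, 1.940000) = 0.000000
  k2 = f(0.195000, 1.940000) = 0.344253
  k3 = f(0.195000, 2.007129) = 0.356165
  k4 = f(0.390000, 2.078904) = 0.737803
  y ← 1.940000 + (0.39/6)·(k1 + 2k2 + 2k3 + k4) = 2.079012
y(0.39) ≈ 2.0790

2.0790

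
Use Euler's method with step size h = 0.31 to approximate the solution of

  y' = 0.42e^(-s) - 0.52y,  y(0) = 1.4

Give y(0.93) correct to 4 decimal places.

Euler: y_{n+1} = y_n + h·f(s_n, y_n).
s=0.000000, y=1.400000: f=-0.308000 → y ← 1.400000 + 0.31·(-0.308000) = 1.304520
s=0.310000, y=1.304520: f=-0.370303 → y ← 1.304520 + 0.31·(-0.370303) = 1.189726
s=0.620000, y=1.189726: f=-0.392721 → y ← 1.189726 + 0.31·(-0.392721) = 1.067983
y(0.93) ≈ 1.0680

1.0680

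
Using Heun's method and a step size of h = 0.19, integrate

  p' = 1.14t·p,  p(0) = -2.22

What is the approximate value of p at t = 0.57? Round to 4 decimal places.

-2.6695

Heun: k1 = f(t_n, p_n); k2 = f(t_n + h, p_n + h·k1); p_{n+1} = p_n + (h/2)·(k1 + k2).
t=0.000000, p=-2.220000:
  k1 = f(0.000000, -2.220000) = 0.000000
  k2 = f(0.190000, -2.220000) = -0.480852
  p ← -2.220000 + (0.19/2)·(0.000000 + (-0.480852)) = -2.265681
t=0.190000, p=-2.265681:
  k1 = f(0.190000, -2.265681) = -0.490746
  k2 = f(0.380000, -2.358923) = -1.021885
  p ← -2.265681 + (0.19/2)·(-0.490746 + (-1.021885)) = -2.409381
t=0.380000, p=-2.409381:
  k1 = f(0.380000, -2.409381) = -1.043744
  k2 = f(0.570000, -2.607692) = -1.694478
  p ← -2.409381 + (0.19/2)·(-1.043744 + (-1.694478)) = -2.669512
p(0.57) ≈ -2.6695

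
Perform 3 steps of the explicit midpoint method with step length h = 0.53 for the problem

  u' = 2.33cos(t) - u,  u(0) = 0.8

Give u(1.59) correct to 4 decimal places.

Midpoint: k1 = f(t_n, u_n); k2 = f(t_n + h/2, u_n + (h/2)·k1); u_{n+1} = u_n + h·k2.
t=0.000000, u=0.800000:
  k1 = f(0.000000, 0.800000) = 1.530000
  k2 = f(0.265000, 1.205450) = 1.043216
  u ← 0.800000 + 0.53·1.043216 = 1.352904
t=0.530000, u=1.352904:
  k1 = f(0.530000, 1.352904) = 0.657436
  k2 = f(0.795000, 1.527125) = 0.104539
  u ← 1.352904 + 0.53·0.104539 = 1.408310
t=1.060000, u=1.408310:
  k1 = f(1.060000, 1.408310) = -0.269238
  k2 = f(1.325000, 1.336962) = -0.770006
  u ← 1.408310 + 0.53·(-0.770006) = 1.000207
u(1.59) ≈ 1.0002

1.0002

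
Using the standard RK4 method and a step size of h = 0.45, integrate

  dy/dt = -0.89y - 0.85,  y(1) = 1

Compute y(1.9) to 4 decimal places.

RK4: k1 = f(t_n, y_n); k2 = f(t_n + h/2, y_n + (h/2)·k1); k3 = f(t_n + h/2, y_n + (h/2)·k2); k4 = f(t_n + h, y_n + h·k3); y_{n+1} = y_n + (h/6)·(k1 + 2k2 + 2k3 + k4).
t=1.000000, y=1.000000:
  k1 = f(1.000000, 1.000000) = -1.740000
  k2 = f(1.225000, 0.608500) = -1.391565
  k3 = f(1.225000, 0.686898) = -1.461339
  k4 = f(1.450000, 0.342397) = -1.154734
  y ← 1.000000 + (0.45/6)·(k1 + 2k2 + 2k3 + k4) = 0.354959
t=1.450000, y=0.354959:
  k1 = f(1.450000, 0.354959) = -1.165914
  k2 = f(1.675000, 0.092629) = -0.932440
  k3 = f(1.675000, 0.145160) = -0.979193
  k4 = f(1.900000, -0.085677) = -0.773747
  y ← 0.354959 + (0.45/6)·(k1 + 2k2 + 2k3 + k4) = -0.077260
y(1.9) ≈ -0.0773

-0.0773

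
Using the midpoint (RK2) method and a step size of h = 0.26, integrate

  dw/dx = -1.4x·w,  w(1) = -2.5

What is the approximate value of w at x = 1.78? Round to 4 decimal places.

-0.5723

Midpoint: k1 = f(x_n, w_n); k2 = f(x_n + h/2, w_n + (h/2)·k1); w_{n+1} = w_n + h·k2.
x=1.000000, w=-2.500000:
  k1 = f(1.000000, -2.500000) = 3.500000
  k2 = f(1.130000, -2.045000) = 3.235190
  w ← -2.500000 + 0.26·3.235190 = -1.658851
x=1.260000, w=-1.658851:
  k1 = f(1.260000, -1.658851) = 2.926212
  k2 = f(1.390000, -1.278443) = 2.487850
  w ← -1.658851 + 0.26·2.487850 = -1.012010
x=1.520000, w=-1.012010:
  k1 = f(1.520000, -1.012010) = 2.153556
  k2 = f(1.650000, -0.732047) = 1.691029
  w ← -1.012010 + 0.26·1.691029 = -0.572342
w(1.78) ≈ -0.5723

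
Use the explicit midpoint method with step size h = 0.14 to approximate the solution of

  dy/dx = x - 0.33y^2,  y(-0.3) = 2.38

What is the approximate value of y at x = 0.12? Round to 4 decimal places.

1.7720

Midpoint: k1 = f(x_n, y_n); k2 = f(x_n + h/2, y_n + (h/2)·k1); y_{n+1} = y_n + h·k2.
x=-0.300000, y=2.380000:
  k1 = f(-0.300000, 2.380000) = -2.169252
  k2 = f(-0.230000, 2.228152) = -1.868339
  y ← 2.380000 + 0.14·(-1.868339) = 2.118433
x=-0.160000, y=2.118433:
  k1 = f(-0.160000, 2.118433) = -1.640960
  k2 = f(-0.090000, 2.003565) = -1.414711
  y ← 2.118433 + 0.14·(-1.414711) = 1.920373
x=-0.020000, y=1.920373:
  k1 = f(-0.020000, 1.920373) = -1.236985
  k2 = f(0.050000, 1.833784) = -1.059712
  y ← 1.920373 + 0.14·(-1.059712) = 1.772013
y(0.12) ≈ 1.7720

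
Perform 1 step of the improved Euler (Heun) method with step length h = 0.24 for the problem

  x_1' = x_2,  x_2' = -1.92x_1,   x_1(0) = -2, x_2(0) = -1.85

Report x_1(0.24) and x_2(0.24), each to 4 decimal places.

Heun on (x_1,x_2): k1 = f(s_n, state_n); k2 = f(s_n + h, state_n + h·k1); state_{n+1} = state_n + (h/2)·(k1 + k2).
0.000000: (-2.000000, -1.850000)
  k1 = (-1.850000, 3.840000)
  predictor → (-2.444000, -0.928400)
  k2 = (-0.928400, 4.692480)
  → (-2.333408, -0.826102)
(x_1(0.24), x_2(0.24)) ≈ (-2.3334, -0.8261)

-2.3334, -0.8261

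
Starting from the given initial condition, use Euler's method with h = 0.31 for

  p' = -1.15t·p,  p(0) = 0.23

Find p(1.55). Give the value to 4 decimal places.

Euler: p_{n+1} = p_n + h·f(t_n, p_n).
t=0.000000, p=0.230000: f=0.000000 → p ← 0.230000 + 0.31·0.000000 = 0.230000
t=0.310000, p=0.230000: f=-0.081995 → p ← 0.230000 + 0.31·(-0.081995) = 0.204582
t=0.620000, p=0.204582: f=-0.145867 → p ← 0.204582 + 0.31·(-0.145867) = 0.159363
t=0.930000, p=0.159363: f=-0.170439 → p ← 0.159363 + 0.31·(-0.170439) = 0.106527
t=1.240000, p=0.106527: f=-0.151907 → p ← 0.106527 + 0.31·(-0.151907) = 0.059436
p(1.55) ≈ 0.0594

0.0594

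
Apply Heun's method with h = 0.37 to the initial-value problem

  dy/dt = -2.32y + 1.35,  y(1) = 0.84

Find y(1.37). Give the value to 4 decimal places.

0.7135

Heun: k1 = f(t_n, y_n); k2 = f(t_n + h, y_n + h·k1); y_{n+1} = y_n + (h/2)·(k1 + k2).
t=1.000000, y=0.840000:
  k1 = f(1.000000, 0.840000) = -0.598800
  k2 = f(1.370000, 0.618444) = -0.084790
  y ← 0.840000 + (0.37/2)·(-0.598800 + (-0.084790)) = 0.713536
y(1.37) ≈ 0.7135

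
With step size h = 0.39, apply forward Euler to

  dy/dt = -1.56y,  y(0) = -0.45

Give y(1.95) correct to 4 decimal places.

-0.0041

Euler: y_{n+1} = y_n + h·f(t_n, y_n).
t=0.000000, y=-0.450000: f=0.702000 → y ← -0.450000 + 0.39·0.702000 = -0.176220
t=0.390000, y=-0.176220: f=0.274903 → y ← -0.176220 + 0.39·0.274903 = -0.069008
t=0.780000, y=-0.069008: f=0.107652 → y ← -0.069008 + 0.39·0.107652 = -0.027023
t=1.170000, y=-0.027023: f=0.042157 → y ← -0.027023 + 0.39·0.042157 = -0.010582
t=1.560000, y=-0.010582: f=0.016509 → y ← -0.010582 + 0.39·0.016509 = -0.004144
y(1.95) ≈ -0.0041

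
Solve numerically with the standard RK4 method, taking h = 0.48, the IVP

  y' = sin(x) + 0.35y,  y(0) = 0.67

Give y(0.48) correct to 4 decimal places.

RK4: k1 = f(x_n, y_n); k2 = f(x_n + h/2, y_n + (h/2)·k1); k3 = f(x_n + h/2, y_n + (h/2)·k2); k4 = f(x_n + h, y_n + h·k3); y_{n+1} = y_n + (h/6)·(k1 + 2k2 + 2k3 + k4).
x=0.000000, y=0.670000:
  k1 = f(0.000000, 0.670000) = 0.234500
  k2 = f(0.240000, 0.726280) = 0.491901
  k3 = f(0.240000, 0.788056) = 0.513522
  k4 = f(0.480000, 0.916491) = 0.782551
  y ← 0.670000 + (0.48/6)·(k1 + 2k2 + 2k3 + k4) = 0.912232
y(0.48) ≈ 0.9122

0.9122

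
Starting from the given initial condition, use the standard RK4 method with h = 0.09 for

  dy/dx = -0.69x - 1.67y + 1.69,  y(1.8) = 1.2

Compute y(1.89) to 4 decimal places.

1.0673

RK4: k1 = f(x_n, y_n); k2 = f(x_n + h/2, y_n + (h/2)·k1); k3 = f(x_n + h/2, y_n + (h/2)·k2); k4 = f(x_n + h, y_n + h·k3); y_{n+1} = y_n + (h/6)·(k1 + 2k2 + 2k3 + k4).
x=1.800000, y=1.200000:
  k1 = f(1.800000, 1.200000) = -1.556000
  k2 = f(1.845000, 1.129980) = -1.470117
  k3 = f(1.845000, 1.133845) = -1.476571
  k4 = f(1.890000, 1.067109) = -1.396171
  y ← 1.200000 + (0.09/6)·(k1 + 2k2 + 2k3 + k4) = 1.067317
y(1.89) ≈ 1.0673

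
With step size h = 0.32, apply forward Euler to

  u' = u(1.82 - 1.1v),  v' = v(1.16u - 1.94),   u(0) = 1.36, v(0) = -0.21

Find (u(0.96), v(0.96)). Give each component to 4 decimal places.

Euler on (u,v): u_{n+1} = u_n + h·u', v_{n+1} = v_n + h·v'.
0.000000: (1.360000, -0.210000); f=(2.789360, 0.076104) → (2.252595, -0.185647)
0.320000: (2.252595, -0.185647); f=(4.559729, -0.124942) → (3.711708, -0.225628)
0.640000: (3.711708, -0.225628); f=(7.676522, -0.533742) → (6.168196, -0.396426)
(u(0.96), v(0.96)) ≈ (6.1682, -0.3964)

6.1682, -0.3964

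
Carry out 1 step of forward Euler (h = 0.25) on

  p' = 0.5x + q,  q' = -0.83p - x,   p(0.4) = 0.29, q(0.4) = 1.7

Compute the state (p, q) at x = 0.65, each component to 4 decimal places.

Euler on (p,q): p_{n+1} = p_n + h·p', q_{n+1} = q_n + h·q'.
0.400000: (0.290000, 1.700000); f=(1.900000, -0.640700) → (0.765000, 1.539825)
(p(0.65), q(0.65)) ≈ (0.7650, 1.5398)

0.7650, 1.5398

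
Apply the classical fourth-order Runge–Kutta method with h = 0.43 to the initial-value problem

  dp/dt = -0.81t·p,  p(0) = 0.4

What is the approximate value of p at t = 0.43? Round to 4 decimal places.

RK4: k1 = f(t_n, p_n); k2 = f(t_n + h/2, p_n + (h/2)·k1); k3 = f(t_n + h/2, p_n + (h/2)·k2); k4 = f(t_n + h, p_n + h·k3); p_{n+1} = p_n + (h/6)·(k1 + 2k2 + 2k3 + k4).
t=0.000000, p=0.400000:
  k1 = f(0.000000, 0.400000) = 0.000000
  k2 = f(0.215000, 0.400000) = -0.069660
  k3 = f(0.215000, 0.385023) = -0.067052
  k4 = f(0.430000, 0.371168) = -0.129278
  p ← 0.400000 + (0.43/6)·(k1 + 2k2 + 2k3 + k4) = 0.371140
p(0.43) ≈ 0.3711

0.3711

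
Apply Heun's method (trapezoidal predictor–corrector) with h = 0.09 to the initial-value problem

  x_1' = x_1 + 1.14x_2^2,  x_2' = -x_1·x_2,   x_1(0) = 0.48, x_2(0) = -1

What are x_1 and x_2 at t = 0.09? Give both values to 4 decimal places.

0.6280, -0.9515

Heun on (x_1,x_2): k1 = f(t_n, state_n); k2 = f(t_n + h, state_n + h·k1); state_{n+1} = state_n + (h/2)·(k1 + k2).
0.000000: (0.480000, -1.000000)
  k1 = (1.620000, 0.480000)
  predictor → (0.625800, -0.956800)
  k2 = (1.669432, 0.598765)
  → (0.628024, -0.951456)
(x_1(0.09), x_2(0.09)) ≈ (0.6280, -0.9515)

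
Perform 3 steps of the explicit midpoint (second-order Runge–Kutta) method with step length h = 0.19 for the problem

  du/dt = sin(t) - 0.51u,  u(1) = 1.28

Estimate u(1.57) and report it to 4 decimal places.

1.4282

Midpoint: k1 = f(t_n, u_n); k2 = f(t_n + h/2, u_n + (h/2)·k1); u_{n+1} = u_n + h·k2.
t=1.000000, u=1.280000:
  k1 = f(1.000000, 1.280000) = 0.188671
  k2 = f(1.095000, 1.297924) = 0.226987
  u ← 1.280000 + 0.19·0.226987 = 1.323128
t=1.190000, u=1.323128:
  k1 = f(1.190000, 1.323128) = 0.253574
  k2 = f(1.285000, 1.347217) = 0.272357
  u ← 1.323128 + 0.19·0.272357 = 1.374875
t=1.380000, u=1.374875:
  k1 = f(1.380000, 1.374875) = 0.280667
  k2 = f(1.475000, 1.401539) = 0.280630
  u ← 1.374875 + 0.19·0.280630 = 1.428195
u(1.57) ≈ 1.4282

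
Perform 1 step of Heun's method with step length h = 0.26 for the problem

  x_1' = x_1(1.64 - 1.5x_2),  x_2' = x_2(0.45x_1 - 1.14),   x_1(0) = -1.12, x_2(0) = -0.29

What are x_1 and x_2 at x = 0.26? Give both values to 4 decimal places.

-1.8456, -0.1867

Heun on (x_1,x_2): k1 = f(x_n, state_n); k2 = f(x_n + h, state_n + h·k1); state_{n+1} = state_n + (h/2)·(k1 + k2).
0.000000: (-1.120000, -0.290000)
  k1 = (-2.324000, 0.476760)
  predictor → (-1.724240, -0.166042)
  k2 = (-3.257199, 0.318122)
  → (-1.845556, -0.186665)
(x_1(0.26), x_2(0.26)) ≈ (-1.8456, -0.1867)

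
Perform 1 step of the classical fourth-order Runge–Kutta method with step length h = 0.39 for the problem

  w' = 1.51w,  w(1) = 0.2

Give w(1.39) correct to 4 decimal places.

RK4: k1 = f(x_n, w_n); k2 = f(x_n + h/2, w_n + (h/2)·k1); k3 = f(x_n + h/2, w_n + (h/2)·k2); k4 = f(x_n + h, w_n + h·k3); w_{n+1} = w_n + (h/6)·(k1 + 2k2 + 2k3 + k4).
x=1.000000, w=0.200000:
  k1 = f(1.000000, 0.200000) = 0.302000
  k2 = f(1.195000, 0.258890) = 0.390924
  k3 = f(1.195000, 0.276230) = 0.417108
  k4 = f(1.390000, 0.362672) = 0.547635
  w ← 0.200000 + (0.39/6)·(k1 + 2k2 + 2k3 + k4) = 0.360270
w(1.39) ≈ 0.3603

0.3603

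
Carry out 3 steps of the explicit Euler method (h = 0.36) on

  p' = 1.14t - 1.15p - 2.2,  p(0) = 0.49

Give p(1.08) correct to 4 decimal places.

-1.0474

Euler: p_{n+1} = p_n + h·f(t_n, p_n).
t=0.000000, p=0.490000: f=-2.763500 → p ← 0.490000 + 0.36·(-2.763500) = -0.504860
t=0.360000, p=-0.504860: f=-1.209011 → p ← -0.504860 + 0.36·(-1.209011) = -0.940104
t=0.720000, p=-0.940104: f=-0.298080 → p ← -0.940104 + 0.36·(-0.298080) = -1.047413
p(1.08) ≈ -1.0474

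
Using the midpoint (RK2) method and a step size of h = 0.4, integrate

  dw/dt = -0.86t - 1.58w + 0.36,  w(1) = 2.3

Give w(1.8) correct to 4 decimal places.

Midpoint: k1 = f(t_n, w_n); k2 = f(t_n + h/2, w_n + (h/2)·k1); w_{n+1} = w_n + h·k2.
t=1.000000, w=2.300000:
  k1 = f(1.000000, 2.300000) = -4.134000
  k2 = f(1.200000, 1.473200) = -2.999656
  w ← 2.300000 + 0.4·(-2.999656) = 1.100138
t=1.400000, w=1.100138:
  k1 = f(1.400000, 1.100138) = -2.582217
  k2 = f(1.600000, 0.583694) = -1.938237
  w ← 1.100138 + 0.4·(-1.938237) = 0.324843
w(1.8) ≈ 0.3248

0.3248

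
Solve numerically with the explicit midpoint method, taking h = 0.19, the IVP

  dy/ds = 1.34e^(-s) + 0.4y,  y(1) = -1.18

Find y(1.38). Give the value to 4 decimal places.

-1.2044

Midpoint: k1 = f(s_n, y_n); k2 = f(s_n + h/2, y_n + (h/2)·k1); y_{n+1} = y_n + h·k2.
s=1.000000, y=-1.180000:
  k1 = f(1.000000, -1.180000) = 0.020958
  k2 = f(1.095000, -1.178009) = -0.022921
  y ← -1.180000 + 0.19·(-0.022921) = -1.184355
s=1.190000, y=-1.184355:
  k1 = f(1.190000, -1.184355) = -0.066085
  k2 = f(1.285000, -1.190633) = -0.105541
  y ← -1.184355 + 0.19·(-0.105541) = -1.204408
y(1.38) ≈ -1.2044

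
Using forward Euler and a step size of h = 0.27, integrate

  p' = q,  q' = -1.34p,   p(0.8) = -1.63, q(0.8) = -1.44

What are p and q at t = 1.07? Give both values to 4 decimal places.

-2.0188, -0.8503

Euler on (p,q): p_{n+1} = p_n + h·p', q_{n+1} = q_n + h·q'.
0.800000: (-1.630000, -1.440000); f=(-1.440000, 2.184200) → (-2.018800, -0.850266)
(p(1.07), q(1.07)) ≈ (-2.0188, -0.8503)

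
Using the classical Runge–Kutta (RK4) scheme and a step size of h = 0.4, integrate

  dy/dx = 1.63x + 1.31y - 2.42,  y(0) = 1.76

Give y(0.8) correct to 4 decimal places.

2.3608

RK4: k1 = f(x_n, y_n); k2 = f(x_n + h/2, y_n + (h/2)·k1); k3 = f(x_n + h/2, y_n + (h/2)·k2); k4 = f(x_n + h, y_n + h·k3); y_{n+1} = y_n + (h/6)·(k1 + 2k2 + 2k3 + k4).
x=0.000000, y=1.760000:
  k1 = f(0.000000, 1.760000) = -0.114400
  k2 = f(0.200000, 1.737120) = 0.181627
  k3 = f(0.200000, 1.796325) = 0.259186
  k4 = f(0.400000, 1.863675) = 0.673414
  y ← 1.760000 + (0.4/6)·(k1 + 2k2 + 2k3 + k4) = 1.856043
x=0.400000, y=1.856043:
  k1 = f(0.400000, 1.856043) = 0.663416
  k2 = f(0.600000, 1.988726) = 1.163231
  k3 = f(0.600000, 2.088689) = 1.294182
  k4 = f(0.800000, 2.373716) = 1.993568
  y ← 1.856043 + (0.4/6)·(k1 + 2k2 + 2k3 + k4) = 2.360830
y(0.8) ≈ 2.3608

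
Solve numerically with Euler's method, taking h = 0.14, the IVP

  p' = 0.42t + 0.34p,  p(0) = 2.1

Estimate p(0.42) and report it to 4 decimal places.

Euler: p_{n+1} = p_n + h·f(t_n, p_n).
t=0.000000, p=2.100000: f=0.714000 → p ← 2.100000 + 0.14·0.714000 = 2.199960
t=0.140000, p=2.199960: f=0.806786 → p ← 2.199960 + 0.14·0.806786 = 2.312910
t=0.280000, p=2.312910: f=0.903989 → p ← 2.312910 + 0.14·0.903989 = 2.439469
p(0.42) ≈ 2.4395

2.4395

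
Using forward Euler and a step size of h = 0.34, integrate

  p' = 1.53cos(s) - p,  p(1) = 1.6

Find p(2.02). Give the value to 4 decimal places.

Euler: p_{n+1} = p_n + h·f(s_n, p_n).
s=1.000000, p=1.600000: f=-0.773337 → p ← 1.600000 + 0.34·(-0.773337) = 1.337065
s=1.340000, p=1.337065: f=-0.987073 → p ← 1.337065 + 0.34·(-0.987073) = 1.001460
s=1.680000, p=1.001460: f=-1.168210 → p ← 1.001460 + 0.34·(-1.168210) = 0.604269
p(2.02) ≈ 0.6043

0.6043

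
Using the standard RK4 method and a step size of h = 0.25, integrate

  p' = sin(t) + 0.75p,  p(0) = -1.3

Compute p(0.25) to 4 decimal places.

RK4: k1 = f(t_n, p_n); k2 = f(t_n + h/2, p_n + (h/2)·k1); k3 = f(t_n + h/2, p_n + (h/2)·k2); k4 = f(t_n + h, p_n + h·k3); p_{n+1} = p_n + (h/6)·(k1 + 2k2 + 2k3 + k4).
t=0.000000, p=-1.300000:
  k1 = f(0.000000, -1.300000) = -0.975000
  k2 = f(0.125000, -1.421875) = -0.941732
  k3 = f(0.125000, -1.417716) = -0.938613
  k4 = f(0.250000, -1.534653) = -0.903586
  p ← -1.300000 + (0.25/6)·(k1 + 2k2 + 2k3 + k4) = -1.534970
p(0.25) ≈ -1.5350

-1.5350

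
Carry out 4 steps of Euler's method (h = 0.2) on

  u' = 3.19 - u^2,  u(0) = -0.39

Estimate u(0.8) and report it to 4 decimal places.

1.6193

Euler: u_{n+1} = u_n + h·f(t_n, u_n).
t=0.000000, u=-0.390000: f=3.037900 → u ← -0.390000 + 0.2·3.037900 = 0.217580
t=0.200000, u=0.217580: f=3.142659 → u ← 0.217580 + 0.2·3.142659 = 0.846112
t=0.400000, u=0.846112: f=2.474095 → u ← 0.846112 + 0.2·2.474095 = 1.340931
t=0.600000, u=1.340931: f=1.391905 → u ← 1.340931 + 0.2·1.391905 = 1.619312
u(0.8) ≈ 1.6193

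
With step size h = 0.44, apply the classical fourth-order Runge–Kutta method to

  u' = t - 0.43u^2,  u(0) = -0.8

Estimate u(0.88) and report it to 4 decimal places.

-0.6556

RK4: k1 = f(t_n, u_n); k2 = f(t_n + h/2, u_n + (h/2)·k1); k3 = f(t_n + h/2, u_n + (h/2)·k2); k4 = f(t_n + h, u_n + h·k3); u_{n+1} = u_n + (h/6)·(k1 + 2k2 + 2k3 + k4).
t=0.000000, u=-0.800000:
  k1 = f(0.000000, -0.800000) = -0.275200
  k2 = f(0.220000, -0.860544) = -0.098430
  k3 = f(0.220000, -0.821655) = -0.070300
  k4 = f(0.440000, -0.830932) = 0.143107
  u ← -0.800000 + (0.44/6)·(k1 + 2k2 + 2k3 + k4) = -0.834434
t=0.440000, u=-0.834434:
  k1 = f(0.440000, -0.834434) = 0.140600
  k2 = f(0.660000, -0.803502) = 0.382385
  k3 = f(0.660000, -0.750309) = 0.417926
  k4 = f(0.880000, -0.650547) = 0.698019
  u ← -0.834434 + (0.44/6)·(k1 + 2k2 + 2k3 + k4) = -0.655556
u(0.88) ≈ -0.6556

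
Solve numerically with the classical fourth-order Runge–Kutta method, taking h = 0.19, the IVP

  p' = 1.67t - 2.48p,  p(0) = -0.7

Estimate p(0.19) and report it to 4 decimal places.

RK4: k1 = f(t_n, p_n); k2 = f(t_n + h/2, p_n + (h/2)·k1); k3 = f(t_n + h/2, p_n + (h/2)·k2); k4 = f(t_n + h, p_n + h·k3); p_{n+1} = p_n + (h/6)·(k1 + 2k2 + 2k3 + k4).
t=0.000000, p=-0.700000:
  k1 = f(0.000000, -0.700000) = 1.736000
  k2 = f(0.095000, -0.535080) = 1.485648
  k3 = f(0.095000, -0.558863) = 1.544631
  k4 = f(0.190000, -0.406520) = 1.325470
  p ← -0.700000 + (0.19/6)·(k1 + 2k2 + 2k3 + k4) = -0.411136
p(0.19) ≈ -0.4111

-0.4111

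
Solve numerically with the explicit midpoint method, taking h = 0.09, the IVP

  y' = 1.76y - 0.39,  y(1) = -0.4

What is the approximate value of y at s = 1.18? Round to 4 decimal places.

Midpoint: k1 = f(s_n, y_n); k2 = f(s_n + h/2, y_n + (h/2)·k1); y_{n+1} = y_n + h·k2.
s=1.000000, y=-0.400000:
  k1 = f(1.000000, -0.400000) = -1.094000
  k2 = f(1.045000, -0.449230) = -1.180645
  y ← -0.400000 + 0.09·(-1.180645) = -0.506258
s=1.090000, y=-0.506258:
  k1 = f(1.090000, -0.506258) = -1.281014
  k2 = f(1.135000, -0.563904) = -1.382470
  y ← -0.506258 + 0.09·(-1.382470) = -0.630680
y(1.18) ≈ -0.6307

-0.6307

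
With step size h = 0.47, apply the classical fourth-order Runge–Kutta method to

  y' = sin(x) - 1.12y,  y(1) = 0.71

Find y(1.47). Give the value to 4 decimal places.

RK4: k1 = f(x_n, y_n); k2 = f(x_n + h/2, y_n + (h/2)·k1); k3 = f(x_n + h/2, y_n + (h/2)·k2); k4 = f(x_n + h, y_n + h·k3); y_{n+1} = y_n + (h/6)·(k1 + 2k2 + 2k3 + k4).
x=1.000000, y=0.710000:
  k1 = f(1.000000, 0.710000) = 0.046271
  k2 = f(1.235000, 0.720874) = 0.136770
  k3 = f(1.235000, 0.742141) = 0.112950
  k4 = f(1.470000, 0.763087) = 0.140267
  y ← 0.710000 + (0.47/6)·(k1 + 2k2 + 2k3 + k4) = 0.763735
y(1.47) ≈ 0.7637

0.7637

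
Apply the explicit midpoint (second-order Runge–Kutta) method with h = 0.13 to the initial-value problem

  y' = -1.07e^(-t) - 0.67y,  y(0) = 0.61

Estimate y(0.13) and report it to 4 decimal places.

0.4349

Midpoint: k1 = f(t_n, y_n); k2 = f(t_n + h/2, y_n + (h/2)·k1); y_{n+1} = y_n + h·k2.
t=0.000000, y=0.610000:
  k1 = f(0.000000, 0.610000) = -1.478700
  k2 = f(0.065000, 0.513884) = -1.346965
  y ← 0.610000 + 0.13·(-1.346965) = 0.434895
y(0.13) ≈ 0.4349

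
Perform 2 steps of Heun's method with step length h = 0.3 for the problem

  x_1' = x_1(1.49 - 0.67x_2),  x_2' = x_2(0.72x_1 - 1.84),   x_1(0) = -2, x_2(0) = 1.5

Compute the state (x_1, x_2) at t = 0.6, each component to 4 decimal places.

-3.8457, 0.3885

Heun on (x_1,x_2): k1 = f(t_n, state_n); k2 = f(t_n + h, state_n + h·k1); state_{n+1} = state_n + (h/2)·(k1 + k2).
0.000000: (-2.000000, 1.500000)
  k1 = (-0.970000, -4.920000)
  predictor → (-2.291000, 0.024000)
  k2 = (-3.376751, -0.083748)
  → (-2.652013, 0.749438)
0.300000: (-2.652013, 0.749438)
  k1 = (-2.619862, -2.809979)
  predictor → (-3.437971, -0.093556)
  k2 = (-5.338077, 0.403725)
  → (-3.845703, 0.388500)
(x_1(0.6), x_2(0.6)) ≈ (-3.8457, 0.3885)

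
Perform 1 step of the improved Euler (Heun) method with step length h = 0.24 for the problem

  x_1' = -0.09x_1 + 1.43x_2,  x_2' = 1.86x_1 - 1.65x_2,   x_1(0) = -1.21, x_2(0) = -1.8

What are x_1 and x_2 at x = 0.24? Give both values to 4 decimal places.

-1.7656, -1.7936

Heun on (x_1,x_2): k1 = f(x_n, state_n); k2 = f(x_n + h, state_n + h·k1); state_{n+1} = state_n + (h/2)·(k1 + k2).
0.000000: (-1.210000, -1.800000)
  k1 = (-2.465100, 0.719400)
  predictor → (-1.801624, -1.627344)
  k2 = (-2.164956, -0.665903)
  → (-1.765607, -1.793580)
(x_1(0.24), x_2(0.24)) ≈ (-1.7656, -1.7936)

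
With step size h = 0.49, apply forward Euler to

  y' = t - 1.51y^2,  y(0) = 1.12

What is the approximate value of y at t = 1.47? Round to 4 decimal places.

Euler: y_{n+1} = y_n + h·f(t_n, y_n).
t=0.000000, y=1.120000: f=-1.894144 → y ← 1.120000 + 0.49·(-1.894144) = 0.191869
t=0.490000, y=0.191869: f=0.434411 → y ← 0.191869 + 0.49·0.434411 = 0.404731
t=0.980000, y=0.404731: f=0.732651 → y ← 0.404731 + 0.49·0.732651 = 0.763730
y(1.47) ≈ 0.7637

0.7637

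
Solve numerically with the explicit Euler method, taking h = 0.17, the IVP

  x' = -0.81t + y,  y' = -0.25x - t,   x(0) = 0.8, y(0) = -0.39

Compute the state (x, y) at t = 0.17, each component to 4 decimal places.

Euler on (x,y): x_{n+1} = x_n + h·x', y_{n+1} = y_n + h·y'.
0.000000: (0.800000, -0.390000); f=(-0.390000, -0.200000) → (0.733700, -0.424000)
(x(0.17), y(0.17)) ≈ (0.7337, -0.4240)

0.7337, -0.4240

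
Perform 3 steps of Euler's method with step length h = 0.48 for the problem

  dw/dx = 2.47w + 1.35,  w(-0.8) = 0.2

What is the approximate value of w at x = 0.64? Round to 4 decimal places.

7.2477

Euler: w_{n+1} = w_n + h·f(x_n, w_n).
x=-0.800000, w=0.200000: f=1.844000 → w ← 0.200000 + 0.48·1.844000 = 1.085120
x=-0.320000, w=1.085120: f=4.030246 → w ← 1.085120 + 0.48·4.030246 = 3.019638
x=0.160000, w=3.019638: f=8.808507 → w ← 3.019638 + 0.48·8.808507 = 7.247721
w(0.64) ≈ 7.2477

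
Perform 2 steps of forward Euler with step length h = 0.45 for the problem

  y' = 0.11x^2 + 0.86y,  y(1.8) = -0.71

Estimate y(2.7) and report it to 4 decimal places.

Euler: y_{n+1} = y_n + h·f(x_n, y_n).
x=1.800000, y=-0.710000: f=-0.254200 → y ← -0.710000 + 0.45·(-0.254200) = -0.824390
x=2.250000, y=-0.824390: f=-0.152100 → y ← -0.824390 + 0.45·(-0.152100) = -0.892835
y(2.7) ≈ -0.8928

-0.8928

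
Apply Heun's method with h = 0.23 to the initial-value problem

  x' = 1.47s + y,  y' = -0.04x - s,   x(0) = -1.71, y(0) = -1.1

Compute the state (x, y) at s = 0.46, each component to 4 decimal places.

Heun on (x,y): k1 = f(s_n, state_n); k2 = f(s_n + h, state_n + h·k1); state_{n+1} = state_n + (h/2)·(k1 + k2).
0.000000: (-1.710000, -1.100000)
  k1 = (-1.100000, 0.068400)
  predictor → (-1.963000, -1.084268)
  k2 = (-0.746168, -0.151480)
  → (-1.922309, -1.109554)
0.230000: (-1.922309, -1.109554)
  k1 = (-0.771454, -0.153108)
  predictor → (-2.099744, -1.144769)
  k2 = (-0.468569, -0.376010)
  → (-2.064912, -1.170403)
(x(0.46), y(0.46)) ≈ (-2.0649, -1.1704)

-2.0649, -1.1704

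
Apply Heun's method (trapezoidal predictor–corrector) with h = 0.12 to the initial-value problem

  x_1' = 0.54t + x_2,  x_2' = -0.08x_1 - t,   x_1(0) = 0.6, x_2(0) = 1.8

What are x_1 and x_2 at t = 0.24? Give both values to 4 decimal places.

1.0442, 1.7555

Heun on (x_1,x_2): k1 = f(t_n, state_n); k2 = f(t_n + h, state_n + h·k1); state_{n+1} = state_n + (h/2)·(k1 + k2).
0.000000: (0.600000, 1.800000)
  k1 = (1.800000, -0.048000)
  predictor → (0.816000, 1.794240)
  k2 = (1.859040, -0.185280)
  → (0.819542, 1.786003)
0.120000: (0.819542, 1.786003)
  k1 = (1.850803, -0.185563)
  predictor → (1.041639, 1.763736)
  k2 = (1.893336, -0.323331)
  → (1.044191, 1.755470)
(x_1(0.24), x_2(0.24)) ≈ (1.0442, 1.7555)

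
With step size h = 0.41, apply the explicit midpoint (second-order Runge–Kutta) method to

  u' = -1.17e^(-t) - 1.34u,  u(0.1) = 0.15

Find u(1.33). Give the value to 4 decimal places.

Midpoint: k1 = f(t_n, u_n); k2 = f(t_n + h/2, u_n + (h/2)·k1); u_{n+1} = u_n + h·k2.
t=0.100000, u=0.150000:
  k1 = f(0.100000, 0.150000) = -1.259660
  k2 = f(0.305000, -0.108230) = -0.717406
  u ← 0.150000 + 0.41·(-0.717406) = -0.144136
t=0.510000, u=-0.144136:
  k1 = f(0.510000, -0.144136) = -0.509437
  k2 = f(0.715000, -0.248571) = -0.239270
  u ← -0.144136 + 0.41·(-0.239270) = -0.242237
t=0.920000, u=-0.242237:
  k1 = f(0.920000, -0.242237) = -0.141670
  k2 = f(1.125000, -0.271279) = -0.016329
  u ← -0.242237 + 0.41·(-0.016329) = -0.248932
u(1.33) ≈ -0.2489

-0.2489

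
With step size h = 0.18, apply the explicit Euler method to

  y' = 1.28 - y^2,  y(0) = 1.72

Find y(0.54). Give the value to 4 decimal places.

1.2189

Euler: y_{n+1} = y_n + h·f(x_n, y_n).
x=0.000000, y=1.720000: f=-1.678400 → y ← 1.720000 + 0.18·(-1.678400) = 1.417888
x=0.180000, y=1.417888: f=-0.730406 → y ← 1.417888 + 0.18·(-0.730406) = 1.286415
x=0.360000, y=1.286415: f=-0.374863 → y ← 1.286415 + 0.18·(-0.374863) = 1.218939
y(0.54) ≈ 1.2189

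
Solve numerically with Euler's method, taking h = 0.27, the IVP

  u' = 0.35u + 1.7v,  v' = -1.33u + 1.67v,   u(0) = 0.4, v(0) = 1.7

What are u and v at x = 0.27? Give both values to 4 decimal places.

1.2181, 2.3229

Euler on (u,v): u_{n+1} = u_n + h·u', v_{n+1} = v_n + h·v'.
0.000000: (0.400000, 1.700000); f=(3.030000, 2.307000) → (1.218100, 2.322890)
(u(0.27), v(0.27)) ≈ (1.2181, 2.3229)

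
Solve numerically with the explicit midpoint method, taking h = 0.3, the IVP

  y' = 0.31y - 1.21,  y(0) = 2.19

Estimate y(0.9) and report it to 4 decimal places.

Midpoint: k1 = f(x_n, y_n); k2 = f(x_n + h/2, y_n + (h/2)·k1); y_{n+1} = y_n + h·k2.
x=0.000000, y=2.190000:
  k1 = f(0.000000, 2.190000) = -0.531100
  k2 = f(0.150000, 2.110335) = -0.555796
  y ← 2.190000 + 0.3·(-0.555796) = 2.023261
x=0.300000, y=2.023261:
  k1 = f(0.300000, 2.023261) = -0.582789
  k2 = f(0.450000, 1.935843) = -0.609889
  y ← 2.023261 + 0.3·(-0.609889) = 1.840295
x=0.600000, y=1.840295:
  k1 = f(0.600000, 1.840295) = -0.639509
  k2 = f(0.750000, 1.744368) = -0.669246
  y ← 1.840295 + 0.3·(-0.669246) = 1.639521
y(0.9) ≈ 1.6395

1.6395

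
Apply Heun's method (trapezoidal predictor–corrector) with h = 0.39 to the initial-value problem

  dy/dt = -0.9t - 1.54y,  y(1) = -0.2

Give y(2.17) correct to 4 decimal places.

Heun: k1 = f(t_n, y_n); k2 = f(t_n + h, y_n + h·k1); y_{n+1} = y_n + (h/2)·(k1 + k2).
t=1.000000, y=-0.200000:
  k1 = f(1.000000, -0.200000) = -0.592000
  k2 = f(1.390000, -0.430880) = -0.587445
  y ← -0.200000 + (0.39/2)·(-0.592000 + (-0.587445)) = -0.429992
t=1.390000, y=-0.429992:
  k1 = f(1.390000, -0.429992) = -0.588813
  k2 = f(1.780000, -0.659629) = -0.586172
  y ← -0.429992 + (0.39/2)·(-0.588813 + (-0.586172)) = -0.659114
t=1.780000, y=-0.659114:
  k1 = f(1.780000, -0.659114) = -0.586965
  k2 = f(2.170000, -0.888030) = -0.585434
  y ← -0.659114 + (0.39/2)·(-0.586965 + (-0.585434)) = -0.887731
y(2.17) ≈ -0.8877

-0.8877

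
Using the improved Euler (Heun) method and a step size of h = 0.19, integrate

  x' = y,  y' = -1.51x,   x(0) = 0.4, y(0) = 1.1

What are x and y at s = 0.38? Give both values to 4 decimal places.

0.7633, 0.7576

Heun on (x,y): k1 = f(s_n, state_n); k2 = f(s_n + h, state_n + h·k1); state_{n+1} = state_n + (h/2)·(k1 + k2).
0.000000: (0.400000, 1.100000)
  k1 = (1.100000, -0.604000)
  predictor → (0.609000, 0.985240)
  k2 = (0.985240, -0.919590)
  → (0.598098, 0.955259)
0.190000: (0.598098, 0.955259)
  k1 = (0.955259, -0.903128)
  predictor → (0.779597, 0.783665)
  k2 = (0.783665, -1.177191)
  → (0.763296, 0.757629)
(x(0.38), y(0.38)) ≈ (0.7633, 0.7576)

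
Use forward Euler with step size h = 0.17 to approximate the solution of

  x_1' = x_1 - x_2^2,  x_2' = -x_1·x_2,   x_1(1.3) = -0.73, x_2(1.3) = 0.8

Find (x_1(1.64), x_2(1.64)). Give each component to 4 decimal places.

Euler on (x_1,x_2): x_1_{n+1} = x_1_n + h·x_1', x_2_{n+1} = x_2_n + h·x_2'.
1.300000: (-0.730000, 0.800000); f=(-1.370000, 0.584000) → (-0.962900, 0.899280)
1.470000: (-0.962900, 0.899280); f=(-1.771605, 0.865917) → (-1.264073, 1.046486)
(x_1(1.64), x_2(1.64)) ≈ (-1.2641, 1.0465)

-1.2641, 1.0465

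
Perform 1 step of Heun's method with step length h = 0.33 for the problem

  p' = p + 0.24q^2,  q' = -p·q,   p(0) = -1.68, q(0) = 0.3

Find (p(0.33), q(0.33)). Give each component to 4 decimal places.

Heun on (p,q): k1 = f(t_n, state_n); k2 = f(t_n + h, state_n + h·k1); state_{n+1} = state_n + (h/2)·(k1 + k2).
0.000000: (-1.680000, 0.300000)
  k1 = (-1.658400, 0.504000)
  predictor → (-2.227272, 0.466320)
  k2 = (-2.175083, 1.038621)
  → (-2.312525, 0.554533)
(p(0.33), q(0.33)) ≈ (-2.3125, 0.5545)

-2.3125, 0.5545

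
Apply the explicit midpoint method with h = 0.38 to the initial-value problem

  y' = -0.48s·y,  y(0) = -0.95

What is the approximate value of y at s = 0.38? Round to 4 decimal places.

Midpoint: k1 = f(s_n, y_n); k2 = f(s_n + h/2, y_n + (h/2)·k1); y_{n+1} = y_n + h·k2.
s=0.000000, y=-0.950000:
  k1 = f(0.000000, -0.950000) = 0.000000
  k2 = f(0.190000, -0.950000) = 0.086640
  y ← -0.950000 + 0.38·0.086640 = -0.917077
y(0.38) ≈ -0.9171

-0.9171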